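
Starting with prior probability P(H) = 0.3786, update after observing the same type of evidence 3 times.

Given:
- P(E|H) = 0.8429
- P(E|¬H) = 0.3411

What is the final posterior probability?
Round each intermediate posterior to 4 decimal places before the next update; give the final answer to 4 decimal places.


Sequential Bayesian updating:

Initial prior: P(H) = 0.3786

Update 1:
  P(E) = 0.8429 × 0.3786 + 0.3411 × 0.6214 = 0.31912194 + 0.21195954 = 0.53108148
  P(H|E) = 0.31912194 / 0.53108148 = 0.6009

Update 2:
  P(E) = 0.8429 × 0.6009 + 0.3411 × 0.3991 = 0.50649861 + 0.13613301 = 0.64263162
  P(H|E) = 0.50649861 / 0.64263162 = 0.7882

Update 3:
  P(E) = 0.8429 × 0.7882 + 0.3411 × 0.2118 = 0.66437378 + 0.07224498 = 0.73661876
  P(H|E) = 0.66437378 / 0.73661876 = 0.9019

Final posterior: 0.9019


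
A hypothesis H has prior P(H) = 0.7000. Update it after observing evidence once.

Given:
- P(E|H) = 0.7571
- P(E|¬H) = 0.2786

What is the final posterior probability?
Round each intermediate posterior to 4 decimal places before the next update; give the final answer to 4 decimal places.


Sequential Bayesian updating:

Initial prior: P(H) = 0.7000

Update 1:
  P(E) = 0.7571 × 0.7000 + 0.2786 × 0.3000 = 0.52997000 + 0.08358000 = 0.61355000
  P(H|E) = 0.52997000 / 0.61355000 = 0.8638

Final posterior: 0.8638


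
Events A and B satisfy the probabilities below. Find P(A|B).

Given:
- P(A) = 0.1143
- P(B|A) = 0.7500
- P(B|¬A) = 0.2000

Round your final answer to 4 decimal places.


Bayes' theorem: P(A|B) = P(B|A) × P(A) / P(B)

Step 1: Calculate P(B) using law of total probability
P(B) = P(B|A)P(A) + P(B|¬A)P(¬A)
     = 0.7500 × 0.1143 + 0.2000 × 0.8857
     = 0.08572500 + 0.17714000
     = 0.26286500

Step 2: Apply Bayes' theorem
P(A|B) = P(B|A) × P(A) / P(B)
       = 0.08572500 / 0.26286500
       = 0.3261


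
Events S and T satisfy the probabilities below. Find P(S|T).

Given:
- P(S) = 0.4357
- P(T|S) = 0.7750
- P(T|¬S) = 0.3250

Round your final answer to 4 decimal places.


Bayes' theorem: P(S|T) = P(T|S) × P(S) / P(T)

Step 1: Calculate P(T) using law of total probability
P(T) = P(T|S)P(S) + P(T|¬S)P(¬S)
     = 0.7750 × 0.4357 + 0.3250 × 0.5643
     = 0.33766750 + 0.18339750
     = 0.52106500

Step 2: Apply Bayes' theorem
P(S|T) = P(T|S) × P(S) / P(T)
       = 0.33766750 / 0.52106500
       = 0.6480


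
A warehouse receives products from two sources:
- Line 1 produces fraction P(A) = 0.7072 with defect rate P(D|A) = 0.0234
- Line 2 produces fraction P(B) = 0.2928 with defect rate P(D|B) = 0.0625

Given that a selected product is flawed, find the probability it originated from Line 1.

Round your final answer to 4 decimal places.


Let A = from Line 1, D = flawed

Given:
- P(A) = 0.7072, P(B) = 0.2928
- P(D|A) = 0.0234, P(D|B) = 0.0625

Step 1: Find P(D)
P(D) = P(D|A)P(A) + P(D|B)P(B)
     = 0.0234 × 0.7072 + 0.0625 × 0.2928
     = 0.01654848 + 0.01830000
     = 0.03484848

Step 2: Apply Bayes' theorem
P(A|D) = P(D|A)P(A) / P(D)
       = 0.01654848 / 0.03484848
       = 0.4749


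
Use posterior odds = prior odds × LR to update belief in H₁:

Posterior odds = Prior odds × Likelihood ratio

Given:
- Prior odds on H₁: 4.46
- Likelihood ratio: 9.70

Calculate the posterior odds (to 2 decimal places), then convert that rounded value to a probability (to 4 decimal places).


Step 1: Calculate posterior odds
Posterior odds = Prior odds × LR
               = 4.46 × 9.70
               = 43.26

Step 2: Convert to probability
P(H₁|E) = Posterior odds / (1 + Posterior odds)
       = 43.26 / (1 + 43.26)
       = 43.26 / 44.26
       = 0.9774

The evidence increased P(H₁) from 0.8168 to 0.9774.


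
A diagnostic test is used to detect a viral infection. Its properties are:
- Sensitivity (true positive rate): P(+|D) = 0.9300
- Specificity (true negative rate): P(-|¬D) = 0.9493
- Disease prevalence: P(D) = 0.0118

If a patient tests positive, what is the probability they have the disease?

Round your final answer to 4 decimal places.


Let D = has disease, + = positive test

Given:
- P(D) = 0.0118 (prevalence)
- P(+|D) = 0.9300 (sensitivity)
- P(-|¬D) = 0.9493 (specificity)
- P(+|¬D) = 0.0507 (false positive rate = 1 - specificity)

Step 1: Find P(+)
P(+) = P(+|D)P(D) + P(+|¬D)P(¬D)
     = 0.9300 × 0.0118 + 0.0507 × 0.9882
     = 0.01097400 + 0.05010174
     = 0.06107574

Step 2: Apply Bayes' theorem for P(D|+)
P(D|+) = P(+|D)P(D) / P(+)
       = 0.01097400 / 0.06107574
       = 0.1797


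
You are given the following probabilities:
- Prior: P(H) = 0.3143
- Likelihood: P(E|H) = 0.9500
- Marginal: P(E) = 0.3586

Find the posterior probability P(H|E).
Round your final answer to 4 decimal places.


Using Bayes' theorem:

P(H|E) = P(E|H) × P(H) / P(E)
       = 0.9500 × 0.3143 / 0.3586
       = 0.29858500 / 0.3586
       = 0.8326

The evidence strengthens our belief in H.
Prior: 0.3143 → Posterior: 0.8326


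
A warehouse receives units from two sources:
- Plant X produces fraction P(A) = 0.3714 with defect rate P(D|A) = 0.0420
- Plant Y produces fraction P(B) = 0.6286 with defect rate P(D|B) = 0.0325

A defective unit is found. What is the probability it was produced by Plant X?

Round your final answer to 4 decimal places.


Let A = from Plant X, D = defective

Given:
- P(A) = 0.3714, P(B) = 0.6286
- P(D|A) = 0.0420, P(D|B) = 0.0325

Step 1: Find P(D)
P(D) = P(D|A)P(A) + P(D|B)P(B)
     = 0.0420 × 0.3714 + 0.0325 × 0.6286
     = 0.01559880 + 0.02042950
     = 0.03602830

Step 2: Apply Bayes' theorem
P(A|D) = P(D|A)P(A) / P(D)
       = 0.01559880 / 0.03602830
       = 0.4330


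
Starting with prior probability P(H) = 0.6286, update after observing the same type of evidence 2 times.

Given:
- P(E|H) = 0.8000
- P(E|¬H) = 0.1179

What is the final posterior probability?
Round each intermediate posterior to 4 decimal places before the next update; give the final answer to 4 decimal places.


Sequential Bayesian updating:

Initial prior: P(H) = 0.6286

Update 1:
  P(E) = 0.8000 × 0.6286 + 0.1179 × 0.3714 = 0.50288000 + 0.04378806 = 0.54666806
  P(H|E) = 0.50288000 / 0.54666806 = 0.9199

Update 2:
  P(E) = 0.8000 × 0.9199 + 0.1179 × 0.0801 = 0.73592000 + 0.00944379 = 0.74536379
  P(H|E) = 0.73592000 / 0.74536379 = 0.9873

Final posterior: 0.9873


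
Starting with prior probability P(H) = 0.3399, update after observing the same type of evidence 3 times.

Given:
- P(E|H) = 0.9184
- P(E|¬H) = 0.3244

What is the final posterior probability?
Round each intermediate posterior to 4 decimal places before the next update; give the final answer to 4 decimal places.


Sequential Bayesian updating:

Initial prior: P(H) = 0.3399

Update 1:
  P(E) = 0.9184 × 0.3399 + 0.3244 × 0.6601 = 0.31216416 + 0.21413644 = 0.52630060
  P(H|E) = 0.31216416 / 0.52630060 = 0.5931

Update 2:
  P(E) = 0.9184 × 0.5931 + 0.3244 × 0.4069 = 0.54470304 + 0.13199836 = 0.67670140
  P(H|E) = 0.54470304 / 0.67670140 = 0.8049

Update 3:
  P(E) = 0.9184 × 0.8049 + 0.3244 × 0.1951 = 0.73922016 + 0.06329044 = 0.80251060
  P(H|E) = 0.73922016 / 0.80251060 = 0.9211

Final posterior: 0.9211


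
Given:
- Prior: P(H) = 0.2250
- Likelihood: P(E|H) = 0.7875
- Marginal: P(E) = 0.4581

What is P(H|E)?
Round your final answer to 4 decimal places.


Using Bayes' theorem:

P(H|E) = P(E|H) × P(H) / P(E)
       = 0.7875 × 0.2250 / 0.4581
       = 0.17718750 / 0.4581
       = 0.3868

The evidence strengthens our belief in H.
Prior: 0.2250 → Posterior: 0.3868


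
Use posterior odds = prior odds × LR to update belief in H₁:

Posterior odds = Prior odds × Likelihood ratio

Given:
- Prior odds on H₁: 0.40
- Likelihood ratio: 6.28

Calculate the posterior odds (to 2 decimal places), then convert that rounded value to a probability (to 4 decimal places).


Step 1: Calculate posterior odds
Posterior odds = Prior odds × LR
               = 0.40 × 6.28
               = 2.51

Step 2: Convert to probability
P(H₁|E) = Posterior odds / (1 + Posterior odds)
       = 2.51 / (1 + 2.51)
       = 2.51 / 3.51
       = 0.7151

The evidence increased P(H₁) from 0.2857 to 0.7151.


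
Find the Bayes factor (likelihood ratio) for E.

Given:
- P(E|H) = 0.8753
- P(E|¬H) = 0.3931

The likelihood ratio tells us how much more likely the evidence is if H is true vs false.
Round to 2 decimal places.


Likelihood Ratio (LR) = P(E|H) / P(E|¬H)

LR = 0.8753 / 0.3931
   = 2.23

The evidence is 2.23 times more likely if H is true than if H is false.
LR > 1, so observing E raises the odds in favor of H.


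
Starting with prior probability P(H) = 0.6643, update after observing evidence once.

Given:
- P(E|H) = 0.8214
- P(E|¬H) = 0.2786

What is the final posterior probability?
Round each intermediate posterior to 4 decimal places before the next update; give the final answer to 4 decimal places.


Sequential Bayesian updating:

Initial prior: P(H) = 0.6643

Update 1:
  P(E) = 0.8214 × 0.6643 + 0.2786 × 0.3357 = 0.54565602 + 0.09352602 = 0.63918204
  P(H|E) = 0.54565602 / 0.63918204 = 0.8537

Final posterior: 0.8537


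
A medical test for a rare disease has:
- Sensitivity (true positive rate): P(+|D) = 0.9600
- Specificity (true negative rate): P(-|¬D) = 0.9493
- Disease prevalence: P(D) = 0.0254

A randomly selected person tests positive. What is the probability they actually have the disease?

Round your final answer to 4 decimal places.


Let D = has disease, + = positive test

Given:
- P(D) = 0.0254 (prevalence)
- P(+|D) = 0.9600 (sensitivity)
- P(-|¬D) = 0.9493 (specificity)
- P(+|¬D) = 0.0507 (false positive rate = 1 - specificity)

Step 1: Find P(+)
P(+) = P(+|D)P(D) + P(+|¬D)P(¬D)
     = 0.9600 × 0.0254 + 0.0507 × 0.9746
     = 0.02438400 + 0.04941222
     = 0.07379622

Step 2: Apply Bayes' theorem for P(D|+)
P(D|+) = P(+|D)P(D) / P(+)
       = 0.02438400 / 0.07379622
       = 0.3304


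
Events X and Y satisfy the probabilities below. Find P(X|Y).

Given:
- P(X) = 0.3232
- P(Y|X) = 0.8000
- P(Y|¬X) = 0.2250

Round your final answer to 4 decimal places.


Bayes' theorem: P(X|Y) = P(Y|X) × P(X) / P(Y)

Step 1: Calculate P(Y) using law of total probability
P(Y) = P(Y|X)P(X) + P(Y|¬X)P(¬X)
     = 0.8000 × 0.3232 + 0.2250 × 0.6768
     = 0.25856000 + 0.15228000
     = 0.41084000

Step 2: Apply Bayes' theorem
P(X|Y) = P(Y|X) × P(X) / P(Y)
       = 0.25856000 / 0.41084000
       = 0.6293


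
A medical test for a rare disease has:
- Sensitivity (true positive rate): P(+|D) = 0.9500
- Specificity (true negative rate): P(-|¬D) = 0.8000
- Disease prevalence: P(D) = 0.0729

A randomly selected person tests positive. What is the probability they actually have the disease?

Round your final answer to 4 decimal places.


Let D = has disease, + = positive test

Given:
- P(D) = 0.0729 (prevalence)
- P(+|D) = 0.9500 (sensitivity)
- P(-|¬D) = 0.8000 (specificity)
- P(+|¬D) = 0.2000 (false positive rate = 1 - specificity)

Step 1: Find P(+)
P(+) = P(+|D)P(D) + P(+|¬D)P(¬D)
     = 0.9500 × 0.0729 + 0.2000 × 0.9271
     = 0.06925500 + 0.18542000
     = 0.25467500

Step 2: Apply Bayes' theorem for P(D|+)
P(D|+) = P(+|D)P(D) / P(+)
       = 0.06925500 / 0.25467500
       = 0.2719


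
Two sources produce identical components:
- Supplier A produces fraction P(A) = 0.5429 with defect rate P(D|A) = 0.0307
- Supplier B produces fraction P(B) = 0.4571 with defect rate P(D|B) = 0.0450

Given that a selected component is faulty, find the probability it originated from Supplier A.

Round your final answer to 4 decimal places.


Let A = from Supplier A, D = faulty

Given:
- P(A) = 0.5429, P(B) = 0.4571
- P(D|A) = 0.0307, P(D|B) = 0.0450

Step 1: Find P(D)
P(D) = P(D|A)P(A) + P(D|B)P(B)
     = 0.0307 × 0.5429 + 0.0450 × 0.4571
     = 0.01666703 + 0.02056950
     = 0.03723653

Step 2: Apply Bayes' theorem
P(A|D) = P(D|A)P(A) / P(D)
       = 0.01666703 / 0.03723653
       = 0.4476


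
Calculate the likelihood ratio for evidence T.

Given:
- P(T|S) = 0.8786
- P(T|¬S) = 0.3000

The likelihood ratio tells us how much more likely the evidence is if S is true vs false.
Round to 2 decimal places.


Likelihood Ratio (LR) = P(T|S) / P(T|¬S)

LR = 0.8786 / 0.3000
   = 2.93

The evidence is 2.93 times more likely if S is true than if S is false.
Since LR > 1, the evidence supports S over ¬S.


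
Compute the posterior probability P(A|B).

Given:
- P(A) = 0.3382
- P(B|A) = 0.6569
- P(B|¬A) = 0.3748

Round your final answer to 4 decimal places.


Bayes' theorem: P(A|B) = P(B|A) × P(A) / P(B)

Step 1: Calculate P(B) using law of total probability
P(B) = P(B|A)P(A) + P(B|¬A)P(¬A)
     = 0.6569 × 0.3382 + 0.3748 × 0.6618
     = 0.22216358 + 0.24804264
     = 0.47020622

Step 2: Apply Bayes' theorem
P(A|B) = P(B|A) × P(A) / P(B)
       = 0.22216358 / 0.47020622
       = 0.4725


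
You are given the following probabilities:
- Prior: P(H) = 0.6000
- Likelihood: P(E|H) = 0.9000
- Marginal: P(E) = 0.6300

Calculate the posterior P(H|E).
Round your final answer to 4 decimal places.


Using Bayes' theorem:

P(H|E) = P(E|H) × P(H) / P(E)
       = 0.9000 × 0.6000 / 0.6300
       = 0.54000000 / 0.6300
       = 0.8571

The evidence strengthens our belief in H.
Prior: 0.6000 → Posterior: 0.8571


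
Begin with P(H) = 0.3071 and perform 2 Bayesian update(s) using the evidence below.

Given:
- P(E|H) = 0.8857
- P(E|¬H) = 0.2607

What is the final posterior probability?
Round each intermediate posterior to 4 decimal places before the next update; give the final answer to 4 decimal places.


Sequential Bayesian updating:

Initial prior: P(H) = 0.3071

Update 1:
  P(E) = 0.8857 × 0.3071 + 0.2607 × 0.6929 = 0.27199847 + 0.18063903 = 0.45263750
  P(H|E) = 0.27199847 / 0.45263750 = 0.6009

Update 2:
  P(E) = 0.8857 × 0.6009 + 0.2607 × 0.3991 = 0.53221713 + 0.10404537 = 0.63626250
  P(H|E) = 0.53221713 / 0.63626250 = 0.8365

Final posterior: 0.8365


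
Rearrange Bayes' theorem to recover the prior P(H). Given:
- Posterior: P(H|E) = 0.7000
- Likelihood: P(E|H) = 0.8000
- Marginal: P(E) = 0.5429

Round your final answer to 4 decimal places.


From Bayes' theorem: P(H|E) = P(E|H) × P(H) / P(E)

Rearranging for P(H):
P(H) = P(H|E) × P(E) / P(E|H)
     = 0.7000 × 0.5429 / 0.8000
     = 0.38003000 / 0.8000
     = 0.4750


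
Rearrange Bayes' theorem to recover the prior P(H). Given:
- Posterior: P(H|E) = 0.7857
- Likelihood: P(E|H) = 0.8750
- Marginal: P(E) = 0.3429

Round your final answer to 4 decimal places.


From Bayes' theorem: P(H|E) = P(E|H) × P(H) / P(E)

Rearranging for P(H):
P(H) = P(H|E) × P(E) / P(E|H)
     = 0.7857 × 0.3429 / 0.8750
     = 0.26941653 / 0.8750
     = 0.3079


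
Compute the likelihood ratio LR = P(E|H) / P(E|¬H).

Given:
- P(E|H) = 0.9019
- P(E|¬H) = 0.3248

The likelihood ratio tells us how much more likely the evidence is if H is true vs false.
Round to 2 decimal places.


Likelihood Ratio (LR) = P(E|H) / P(E|¬H)

LR = 0.9019 / 0.3248
   = 2.78

The evidence is 2.78 times more likely if H is true than if H is false.
Since LR > 1, the evidence supports H over ¬H.


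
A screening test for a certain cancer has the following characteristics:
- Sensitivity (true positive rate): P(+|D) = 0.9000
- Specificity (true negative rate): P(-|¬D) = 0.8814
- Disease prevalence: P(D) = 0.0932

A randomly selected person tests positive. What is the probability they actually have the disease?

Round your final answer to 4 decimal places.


Let D = has disease, + = positive test

Given:
- P(D) = 0.0932 (prevalence)
- P(+|D) = 0.9000 (sensitivity)
- P(-|¬D) = 0.8814 (specificity)
- P(+|¬D) = 0.1186 (false positive rate = 1 - specificity)

Step 1: Find P(+)
P(+) = P(+|D)P(D) + P(+|¬D)P(¬D)
     = 0.9000 × 0.0932 + 0.1186 × 0.9068
     = 0.08388000 + 0.10754648
     = 0.19142648

Step 2: Apply Bayes' theorem for P(D|+)
P(D|+) = P(+|D)P(D) / P(+)
       = 0.08388000 / 0.19142648
       = 0.4382


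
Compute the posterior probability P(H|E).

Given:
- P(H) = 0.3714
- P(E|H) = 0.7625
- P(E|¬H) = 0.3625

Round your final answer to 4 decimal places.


Bayes' theorem: P(H|E) = P(E|H) × P(H) / P(E)

Step 1: Calculate P(E) using law of total probability
P(E) = P(E|H)P(H) + P(E|¬H)P(¬H)
     = 0.7625 × 0.3714 + 0.3625 × 0.6286
     = 0.28319250 + 0.22786750
     = 0.51106000

Step 2: Apply Bayes' theorem
P(H|E) = P(E|H) × P(H) / P(E)
       = 0.28319250 / 0.51106000
       = 0.5541


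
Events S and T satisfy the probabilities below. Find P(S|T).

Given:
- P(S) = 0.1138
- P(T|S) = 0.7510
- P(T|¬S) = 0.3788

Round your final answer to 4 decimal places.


Bayes' theorem: P(S|T) = P(T|S) × P(S) / P(T)

Step 1: Calculate P(T) using law of total probability
P(T) = P(T|S)P(S) + P(T|¬S)P(¬S)
     = 0.7510 × 0.1138 + 0.3788 × 0.8862
     = 0.08546380 + 0.33569256
     = 0.42115636

Step 2: Apply Bayes' theorem
P(S|T) = P(T|S) × P(S) / P(T)
       = 0.08546380 / 0.42115636
       = 0.2029


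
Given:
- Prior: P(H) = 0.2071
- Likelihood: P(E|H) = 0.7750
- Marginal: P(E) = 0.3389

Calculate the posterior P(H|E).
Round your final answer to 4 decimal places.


Using Bayes' theorem:

P(H|E) = P(E|H) × P(H) / P(E)
       = 0.7750 × 0.2071 / 0.3389
       = 0.16050250 / 0.3389
       = 0.4736

The evidence strengthens our belief in H.
Prior: 0.2071 → Posterior: 0.4736


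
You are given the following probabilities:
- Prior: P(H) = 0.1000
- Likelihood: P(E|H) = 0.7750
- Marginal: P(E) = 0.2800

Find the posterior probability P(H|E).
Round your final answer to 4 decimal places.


Using Bayes' theorem:

P(H|E) = P(E|H) × P(H) / P(E)
       = 0.7750 × 0.1000 / 0.2800
       = 0.07750000 / 0.2800
       = 0.2768

The evidence strengthens our belief in H.
Prior: 0.1000 → Posterior: 0.2768


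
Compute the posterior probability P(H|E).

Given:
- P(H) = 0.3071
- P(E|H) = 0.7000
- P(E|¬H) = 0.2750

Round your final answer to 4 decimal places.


Bayes' theorem: P(H|E) = P(E|H) × P(H) / P(E)

Step 1: Calculate P(E) using law of total probability
P(E) = P(E|H)P(H) + P(E|¬H)P(¬H)
     = 0.7000 × 0.3071 + 0.2750 × 0.6929
     = 0.21497000 + 0.19054750
     = 0.40551750

Step 2: Apply Bayes' theorem
P(H|E) = P(E|H) × P(H) / P(E)
       = 0.21497000 / 0.40551750
       = 0.5301


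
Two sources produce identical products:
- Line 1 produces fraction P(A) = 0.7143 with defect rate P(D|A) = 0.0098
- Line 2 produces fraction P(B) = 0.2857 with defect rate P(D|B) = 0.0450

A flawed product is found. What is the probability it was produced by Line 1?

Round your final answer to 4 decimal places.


Let A = from Line 1, D = flawed

Given:
- P(A) = 0.7143, P(B) = 0.2857
- P(D|A) = 0.0098, P(D|B) = 0.0450

Step 1: Find P(D)
P(D) = P(D|A)P(A) + P(D|B)P(B)
     = 0.0098 × 0.7143 + 0.0450 × 0.2857
     = 0.00700014 + 0.01285650
     = 0.01985664

Step 2: Apply Bayes' theorem
P(A|D) = P(D|A)P(A) / P(D)
       = 0.00700014 / 0.01985664
       = 0.3525


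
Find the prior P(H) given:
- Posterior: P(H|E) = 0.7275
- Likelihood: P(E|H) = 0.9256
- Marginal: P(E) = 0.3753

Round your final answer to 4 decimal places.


From Bayes' theorem: P(H|E) = P(E|H) × P(H) / P(E)

Rearranging for P(H):
P(H) = P(H|E) × P(E) / P(E|H)
     = 0.7275 × 0.3753 / 0.9256
     = 0.27303075 / 0.9256
     = 0.2950


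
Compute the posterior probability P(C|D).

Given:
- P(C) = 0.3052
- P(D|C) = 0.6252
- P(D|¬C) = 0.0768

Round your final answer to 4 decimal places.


Bayes' theorem: P(C|D) = P(D|C) × P(C) / P(D)

Step 1: Calculate P(D) using law of total probability
P(D) = P(D|C)P(C) + P(D|¬C)P(¬C)
     = 0.6252 × 0.3052 + 0.0768 × 0.6948
     = 0.19081104 + 0.05336064
     = 0.24417168

Step 2: Apply Bayes' theorem
P(C|D) = P(D|C) × P(C) / P(D)
       = 0.19081104 / 0.24417168
       = 0.7815


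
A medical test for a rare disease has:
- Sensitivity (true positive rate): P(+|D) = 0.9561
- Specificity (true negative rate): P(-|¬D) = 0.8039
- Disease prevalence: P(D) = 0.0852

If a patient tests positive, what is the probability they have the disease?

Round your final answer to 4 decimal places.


Let D = has disease, + = positive test

Given:
- P(D) = 0.0852 (prevalence)
- P(+|D) = 0.9561 (sensitivity)
- P(-|¬D) = 0.8039 (specificity)
- P(+|¬D) = 0.1961 (false positive rate = 1 - specificity)

Step 1: Find P(+)
P(+) = P(+|D)P(D) + P(+|¬D)P(¬D)
     = 0.9561 × 0.0852 + 0.1961 × 0.9148
     = 0.08145972 + 0.17939228
     = 0.26085200

Step 2: Apply Bayes' theorem for P(D|+)
P(D|+) = P(+|D)P(D) / P(+)
       = 0.08145972 / 0.26085200
       = 0.3123


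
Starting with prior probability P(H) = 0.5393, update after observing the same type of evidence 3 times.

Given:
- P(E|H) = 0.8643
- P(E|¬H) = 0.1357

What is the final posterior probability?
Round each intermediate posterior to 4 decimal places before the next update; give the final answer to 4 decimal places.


Sequential Bayesian updating:

Initial prior: P(H) = 0.5393

Update 1:
  P(E) = 0.8643 × 0.5393 + 0.1357 × 0.4607 = 0.46611699 + 0.06251699 = 0.52863398
  P(H|E) = 0.46611699 / 0.52863398 = 0.8817

Update 2:
  P(E) = 0.8643 × 0.8817 + 0.1357 × 0.1183 = 0.76205331 + 0.01605331 = 0.77810662
  P(H|E) = 0.76205331 / 0.77810662 = 0.9794

Update 3:
  P(E) = 0.8643 × 0.9794 + 0.1357 × 0.0206 = 0.84649542 + 0.00279542 = 0.84929084
  P(H|E) = 0.84649542 / 0.84929084 = 0.9967

Final posterior: 0.9967


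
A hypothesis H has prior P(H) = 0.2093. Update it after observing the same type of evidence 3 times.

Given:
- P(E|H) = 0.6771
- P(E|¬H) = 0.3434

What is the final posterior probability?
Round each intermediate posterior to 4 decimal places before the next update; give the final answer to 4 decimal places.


Sequential Bayesian updating:

Initial prior: P(H) = 0.2093

Update 1:
  P(E) = 0.6771 × 0.2093 + 0.3434 × 0.7907 = 0.14171703 + 0.27152638 = 0.41324341
  P(H|E) = 0.14171703 / 0.41324341 = 0.3429

Update 2:
  P(E) = 0.6771 × 0.3429 + 0.3434 × 0.6571 = 0.23217759 + 0.22564814 = 0.45782573
  P(H|E) = 0.23217759 / 0.45782573 = 0.5071

Update 3:
  P(E) = 0.6771 × 0.5071 + 0.3434 × 0.4929 = 0.34335741 + 0.16926186 = 0.51261927
  P(H|E) = 0.34335741 / 0.51261927 = 0.6698

Final posterior: 0.6698


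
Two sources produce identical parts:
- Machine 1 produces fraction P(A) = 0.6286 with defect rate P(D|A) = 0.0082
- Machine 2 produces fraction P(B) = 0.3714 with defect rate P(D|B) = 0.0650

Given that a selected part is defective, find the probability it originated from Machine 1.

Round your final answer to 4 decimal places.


Let A = from Machine 1, D = defective

Given:
- P(A) = 0.6286, P(B) = 0.3714
- P(D|A) = 0.0082, P(D|B) = 0.0650

Step 1: Find P(D)
P(D) = P(D|A)P(A) + P(D|B)P(B)
     = 0.0082 × 0.6286 + 0.0650 × 0.3714
     = 0.00515452 + 0.02414100
     = 0.02929552

Step 2: Apply Bayes' theorem
P(A|D) = P(D|A)P(A) / P(D)
       = 0.00515452 / 0.02929552
       = 0.1759


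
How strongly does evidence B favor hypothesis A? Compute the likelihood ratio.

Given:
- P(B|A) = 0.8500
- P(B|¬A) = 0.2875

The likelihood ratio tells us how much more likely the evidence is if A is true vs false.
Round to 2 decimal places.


Likelihood Ratio (LR) = P(B|A) / P(B|¬A)

LR = 0.8500 / 0.2875
   = 2.96

The evidence is 2.96 times more likely if A is true than if A is false.
Because LR exceeds 1, B is evidence for A.


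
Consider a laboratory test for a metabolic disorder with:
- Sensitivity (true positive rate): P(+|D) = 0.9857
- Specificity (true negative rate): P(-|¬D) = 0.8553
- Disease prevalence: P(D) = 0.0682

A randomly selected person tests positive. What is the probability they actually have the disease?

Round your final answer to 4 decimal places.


Let D = has disease, + = positive test

Given:
- P(D) = 0.0682 (prevalence)
- P(+|D) = 0.9857 (sensitivity)
- P(-|¬D) = 0.8553 (specificity)
- P(+|¬D) = 0.1447 (false positive rate = 1 - specificity)

Step 1: Find P(+)
P(+) = P(+|D)P(D) + P(+|¬D)P(¬D)
     = 0.9857 × 0.0682 + 0.1447 × 0.9318
     = 0.06722474 + 0.13483146
     = 0.20205620

Step 2: Apply Bayes' theorem for P(D|+)
P(D|+) = P(+|D)P(D) / P(+)
       = 0.06722474 / 0.20205620
       = 0.3327


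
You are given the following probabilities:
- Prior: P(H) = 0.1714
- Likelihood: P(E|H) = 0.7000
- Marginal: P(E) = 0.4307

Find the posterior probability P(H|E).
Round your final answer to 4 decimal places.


Using Bayes' theorem:

P(H|E) = P(E|H) × P(H) / P(E)
       = 0.7000 × 0.1714 / 0.4307
       = 0.11998000 / 0.4307
       = 0.2786

The evidence strengthens our belief in H.
Prior: 0.1714 → Posterior: 0.2786


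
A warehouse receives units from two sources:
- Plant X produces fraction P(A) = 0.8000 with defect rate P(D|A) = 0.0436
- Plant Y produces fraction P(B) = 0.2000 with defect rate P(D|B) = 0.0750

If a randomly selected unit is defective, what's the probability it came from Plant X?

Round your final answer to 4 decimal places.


Let A = from Plant X, D = defective

Given:
- P(A) = 0.8000, P(B) = 0.2000
- P(D|A) = 0.0436, P(D|B) = 0.0750

Step 1: Find P(D)
P(D) = P(D|A)P(A) + P(D|B)P(B)
     = 0.0436 × 0.8000 + 0.0750 × 0.2000
     = 0.03488000 + 0.01500000
     = 0.04988000

Step 2: Apply Bayes' theorem
P(A|D) = P(D|A)P(A) / P(D)
       = 0.03488000 / 0.04988000
       = 0.6993


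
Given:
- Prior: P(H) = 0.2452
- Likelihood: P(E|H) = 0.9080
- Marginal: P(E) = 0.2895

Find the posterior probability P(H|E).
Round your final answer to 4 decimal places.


Using Bayes' theorem:

P(H|E) = P(E|H) × P(H) / P(E)
       = 0.9080 × 0.2452 / 0.2895
       = 0.22264160 / 0.2895
       = 0.7691

The evidence strengthens our belief in H.
Prior: 0.2452 → Posterior: 0.7691


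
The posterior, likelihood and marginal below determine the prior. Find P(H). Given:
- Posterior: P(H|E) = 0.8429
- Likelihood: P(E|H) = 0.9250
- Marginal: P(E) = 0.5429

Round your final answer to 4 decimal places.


From Bayes' theorem: P(H|E) = P(E|H) × P(H) / P(E)

Rearranging for P(H):
P(H) = P(H|E) × P(E) / P(E|H)
     = 0.8429 × 0.5429 / 0.9250
     = 0.45761041 / 0.9250
     = 0.4947


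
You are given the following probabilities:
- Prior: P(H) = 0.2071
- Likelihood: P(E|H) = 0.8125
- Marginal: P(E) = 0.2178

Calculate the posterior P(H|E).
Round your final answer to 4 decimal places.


Using Bayes' theorem:

P(H|E) = P(E|H) × P(H) / P(E)
       = 0.8125 × 0.2071 / 0.2178
       = 0.16826875 / 0.2178
       = 0.7726

The evidence strengthens our belief in H.
Prior: 0.2071 → Posterior: 0.7726


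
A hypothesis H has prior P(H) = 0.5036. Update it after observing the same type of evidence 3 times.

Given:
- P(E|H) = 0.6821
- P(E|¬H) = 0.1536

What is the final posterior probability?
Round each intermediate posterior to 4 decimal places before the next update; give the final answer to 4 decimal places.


Sequential Bayesian updating:

Initial prior: P(H) = 0.5036

Update 1:
  P(E) = 0.6821 × 0.5036 + 0.1536 × 0.4964 = 0.34350556 + 0.07624704 = 0.41975260
  P(H|E) = 0.34350556 / 0.41975260 = 0.8184

Update 2:
  P(E) = 0.6821 × 0.8184 + 0.1536 × 0.1816 = 0.55823064 + 0.02789376 = 0.58612440
  P(H|E) = 0.55823064 / 0.58612440 = 0.9524

Update 3:
  P(E) = 0.6821 × 0.9524 + 0.1536 × 0.0476 = 0.64963204 + 0.00731136 = 0.65694340
  P(H|E) = 0.64963204 / 0.65694340 = 0.9889

Final posterior: 0.9889


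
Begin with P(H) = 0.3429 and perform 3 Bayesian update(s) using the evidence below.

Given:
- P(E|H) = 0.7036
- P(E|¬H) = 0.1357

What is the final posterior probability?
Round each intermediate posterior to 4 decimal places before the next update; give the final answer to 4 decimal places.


Sequential Bayesian updating:

Initial prior: P(H) = 0.3429

Update 1:
  P(E) = 0.7036 × 0.3429 + 0.1357 × 0.6571 = 0.24126444 + 0.08916847 = 0.33043291
  P(H|E) = 0.24126444 / 0.33043291 = 0.7301

Update 2:
  P(E) = 0.7036 × 0.7301 + 0.1357 × 0.2699 = 0.51369836 + 0.03662543 = 0.55032379
  P(H|E) = 0.51369836 / 0.55032379 = 0.9334

Update 3:
  P(E) = 0.7036 × 0.9334 + 0.1357 × 0.0666 = 0.65674024 + 0.00903762 = 0.66577786
  P(H|E) = 0.65674024 / 0.66577786 = 0.9864

Final posterior: 0.9864


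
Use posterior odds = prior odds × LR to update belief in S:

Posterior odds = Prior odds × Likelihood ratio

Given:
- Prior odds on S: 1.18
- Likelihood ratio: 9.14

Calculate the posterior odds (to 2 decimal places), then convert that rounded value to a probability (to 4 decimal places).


Step 1: Calculate posterior odds
Posterior odds = Prior odds × LR
               = 1.18 × 9.14
               = 10.79

Step 2: Convert to probability
P(S|E) = Posterior odds / (1 + Posterior odds)
       = 10.79 / (1 + 10.79)
       = 10.79 / 11.79
       = 0.9152

The evidence increased P(S) from 0.5413 to 0.9152.


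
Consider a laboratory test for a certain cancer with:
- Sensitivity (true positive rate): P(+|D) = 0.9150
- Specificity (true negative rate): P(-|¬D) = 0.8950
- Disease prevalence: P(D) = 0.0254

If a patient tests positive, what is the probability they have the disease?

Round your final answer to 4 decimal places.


Let D = has disease, + = positive test

Given:
- P(D) = 0.0254 (prevalence)
- P(+|D) = 0.9150 (sensitivity)
- P(-|¬D) = 0.8950 (specificity)
- P(+|¬D) = 0.1050 (false positive rate = 1 - specificity)

Step 1: Find P(+)
P(+) = P(+|D)P(D) + P(+|¬D)P(¬D)
     = 0.9150 × 0.0254 + 0.1050 × 0.9746
     = 0.02324100 + 0.10233300
     = 0.12557400

Step 2: Apply Bayes' theorem for P(D|+)
P(D|+) = P(+|D)P(D) / P(+)
       = 0.02324100 / 0.12557400
       = 0.1851


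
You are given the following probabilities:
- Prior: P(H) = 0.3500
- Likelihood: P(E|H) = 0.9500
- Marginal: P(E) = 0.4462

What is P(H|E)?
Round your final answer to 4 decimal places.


Using Bayes' theorem:

P(H|E) = P(E|H) × P(H) / P(E)
       = 0.9500 × 0.3500 / 0.4462
       = 0.33250000 / 0.4462
       = 0.7452

The evidence strengthens our belief in H.
Prior: 0.3500 → Posterior: 0.7452


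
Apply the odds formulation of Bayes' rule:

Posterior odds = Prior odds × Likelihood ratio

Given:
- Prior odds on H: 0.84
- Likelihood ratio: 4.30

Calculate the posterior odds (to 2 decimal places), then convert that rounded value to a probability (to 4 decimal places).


Step 1: Calculate posterior odds
Posterior odds = Prior odds × LR
               = 0.84 × 4.30
               = 3.61

Step 2: Convert to probability
P(H|E) = Posterior odds / (1 + Posterior odds)
       = 3.61 / (1 + 3.61)
       = 3.61 / 4.61
       = 0.7831

The evidence increased P(H) from 0.4565 to 0.7831.


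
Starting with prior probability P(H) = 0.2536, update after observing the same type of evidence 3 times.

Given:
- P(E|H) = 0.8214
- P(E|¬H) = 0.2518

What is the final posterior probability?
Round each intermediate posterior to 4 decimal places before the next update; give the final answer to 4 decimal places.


Sequential Bayesian updating:

Initial prior: P(H) = 0.2536

Update 1:
  P(E) = 0.8214 × 0.2536 + 0.2518 × 0.7464 = 0.20830704 + 0.18794352 = 0.39625056
  P(H|E) = 0.20830704 / 0.39625056 = 0.5257

Update 2:
  P(E) = 0.8214 × 0.5257 + 0.2518 × 0.4743 = 0.43180998 + 0.11942874 = 0.55123872
  P(H|E) = 0.43180998 / 0.55123872 = 0.7833

Update 3:
  P(E) = 0.8214 × 0.7833 + 0.2518 × 0.2167 = 0.64340262 + 0.05456506 = 0.69796768
  P(H|E) = 0.64340262 / 0.69796768 = 0.9218

Final posterior: 0.9218


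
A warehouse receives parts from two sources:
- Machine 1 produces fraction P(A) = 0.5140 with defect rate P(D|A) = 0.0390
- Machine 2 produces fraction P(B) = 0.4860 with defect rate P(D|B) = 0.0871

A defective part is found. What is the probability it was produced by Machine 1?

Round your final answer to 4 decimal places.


Let A = from Machine 1, D = defective

Given:
- P(A) = 0.5140, P(B) = 0.4860
- P(D|A) = 0.0390, P(D|B) = 0.0871

Step 1: Find P(D)
P(D) = P(D|A)P(A) + P(D|B)P(B)
     = 0.0390 × 0.5140 + 0.0871 × 0.4860
     = 0.02004600 + 0.04233060
     = 0.06237660

Step 2: Apply Bayes' theorem
P(A|D) = P(D|A)P(A) / P(D)
       = 0.02004600 / 0.06237660
       = 0.3214


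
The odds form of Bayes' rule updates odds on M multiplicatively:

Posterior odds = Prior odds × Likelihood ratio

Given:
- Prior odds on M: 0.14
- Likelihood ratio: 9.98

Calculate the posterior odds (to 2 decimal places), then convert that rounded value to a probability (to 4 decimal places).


Step 1: Calculate posterior odds
Posterior odds = Prior odds × LR
               = 0.14 × 9.98
               = 1.40

Step 2: Convert to probability
P(M|E) = Posterior odds / (1 + Posterior odds)
       = 1.40 / (1 + 1.40)
       = 1.40 / 2.40
       = 0.5833

The evidence increased P(M) from 0.1228 to 0.5833.


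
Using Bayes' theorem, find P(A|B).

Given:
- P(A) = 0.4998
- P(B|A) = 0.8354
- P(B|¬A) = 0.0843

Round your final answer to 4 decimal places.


Bayes' theorem: P(A|B) = P(B|A) × P(A) / P(B)

Step 1: Calculate P(B) using law of total probability
P(B) = P(B|A)P(A) + P(B|¬A)P(¬A)
     = 0.8354 × 0.4998 + 0.0843 × 0.5002
     = 0.41753292 + 0.04216686
     = 0.45969978

Step 2: Apply Bayes' theorem
P(A|B) = P(B|A) × P(A) / P(B)
       = 0.41753292 / 0.45969978
       = 0.9083


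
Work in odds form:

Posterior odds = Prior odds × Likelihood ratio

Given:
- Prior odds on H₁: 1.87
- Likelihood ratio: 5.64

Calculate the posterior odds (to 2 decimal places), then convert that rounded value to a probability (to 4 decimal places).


Step 1: Calculate posterior odds
Posterior odds = Prior odds × LR
               = 1.87 × 5.64
               = 10.55

Step 2: Convert to probability
P(H₁|E) = Posterior odds / (1 + Posterior odds)
       = 10.55 / (1 + 10.55)
       = 10.55 / 11.55
       = 0.9134

The evidence increased P(H₁) from 0.6516 to 0.9134.


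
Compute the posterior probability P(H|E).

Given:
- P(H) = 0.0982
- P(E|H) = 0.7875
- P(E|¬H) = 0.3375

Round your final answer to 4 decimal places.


Bayes' theorem: P(H|E) = P(E|H) × P(H) / P(E)

Step 1: Calculate P(E) using law of total probability
P(E) = P(E|H)P(H) + P(E|¬H)P(¬H)
     = 0.7875 × 0.0982 + 0.3375 × 0.9018
     = 0.07733250 + 0.30435750
     = 0.38169000

Step 2: Apply Bayes' theorem
P(H|E) = P(E|H) × P(H) / P(E)
       = 0.07733250 / 0.38169000
       = 0.2026


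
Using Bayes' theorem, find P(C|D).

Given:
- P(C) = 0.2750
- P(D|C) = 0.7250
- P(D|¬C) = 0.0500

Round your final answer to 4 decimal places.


Bayes' theorem: P(C|D) = P(D|C) × P(C) / P(D)

Step 1: Calculate P(D) using law of total probability
P(D) = P(D|C)P(C) + P(D|¬C)P(¬C)
     = 0.7250 × 0.2750 + 0.0500 × 0.7250
     = 0.19937500 + 0.03625000
     = 0.23562500

Step 2: Apply Bayes' theorem
P(C|D) = P(D|C) × P(C) / P(D)
       = 0.19937500 / 0.23562500
       = 0.8462


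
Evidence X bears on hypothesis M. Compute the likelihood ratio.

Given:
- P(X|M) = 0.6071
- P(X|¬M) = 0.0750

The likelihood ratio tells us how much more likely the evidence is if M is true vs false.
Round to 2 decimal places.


Likelihood Ratio (LR) = P(X|M) / P(X|¬M)

LR = 0.6071 / 0.0750
   = 8.09

The evidence is 8.09 times more likely if M is true than if M is false.
LR > 1, so observing X raises the odds in favor of M.


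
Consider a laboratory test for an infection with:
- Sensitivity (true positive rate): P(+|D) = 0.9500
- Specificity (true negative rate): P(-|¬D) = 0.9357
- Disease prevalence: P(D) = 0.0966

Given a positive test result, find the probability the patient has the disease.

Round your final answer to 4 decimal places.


Let D = has disease, + = positive test

Given:
- P(D) = 0.0966 (prevalence)
- P(+|D) = 0.9500 (sensitivity)
- P(-|¬D) = 0.9357 (specificity)
- P(+|¬D) = 0.0643 (false positive rate = 1 - specificity)

Step 1: Find P(+)
P(+) = P(+|D)P(D) + P(+|¬D)P(¬D)
     = 0.9500 × 0.0966 + 0.0643 × 0.9034
     = 0.09177000 + 0.05808862
     = 0.14985862

Step 2: Apply Bayes' theorem for P(D|+)
P(D|+) = P(+|D)P(D) / P(+)
       = 0.09177000 / 0.14985862
       = 0.6124


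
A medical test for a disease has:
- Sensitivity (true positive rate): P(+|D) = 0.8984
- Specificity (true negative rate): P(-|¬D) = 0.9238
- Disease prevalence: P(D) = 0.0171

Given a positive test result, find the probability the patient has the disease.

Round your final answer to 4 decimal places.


Let D = has disease, + = positive test

Given:
- P(D) = 0.0171 (prevalence)
- P(+|D) = 0.8984 (sensitivity)
- P(-|¬D) = 0.9238 (specificity)
- P(+|¬D) = 0.0762 (false positive rate = 1 - specificity)

Step 1: Find P(+)
P(+) = P(+|D)P(D) + P(+|¬D)P(¬D)
     = 0.8984 × 0.0171 + 0.0762 × 0.9829
     = 0.01536264 + 0.07489698
     = 0.09025962

Step 2: Apply Bayes' theorem for P(D|+)
P(D|+) = P(+|D)P(D) / P(+)
       = 0.01536264 / 0.09025962
       = 0.1702


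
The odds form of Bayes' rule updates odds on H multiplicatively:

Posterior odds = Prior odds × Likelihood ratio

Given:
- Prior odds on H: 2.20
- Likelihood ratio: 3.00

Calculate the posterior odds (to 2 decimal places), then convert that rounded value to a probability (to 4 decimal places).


Step 1: Calculate posterior odds
Posterior odds = Prior odds × LR
               = 2.20 × 3.00
               = 6.60

Step 2: Convert to probability
P(H|E) = Posterior odds / (1 + Posterior odds)
       = 6.60 / (1 + 6.60)
       = 6.60 / 7.60
       = 0.8684

The evidence increased P(H) from 0.6875 to 0.8684.


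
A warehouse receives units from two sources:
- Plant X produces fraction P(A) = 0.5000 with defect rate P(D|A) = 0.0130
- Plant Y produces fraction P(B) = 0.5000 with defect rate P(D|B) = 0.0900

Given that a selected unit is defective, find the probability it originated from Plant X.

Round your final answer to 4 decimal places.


Let A = from Plant X, D = defective

Given:
- P(A) = 0.5000, P(B) = 0.5000
- P(D|A) = 0.0130, P(D|B) = 0.0900

Step 1: Find P(D)
P(D) = P(D|A)P(A) + P(D|B)P(B)
     = 0.0130 × 0.5000 + 0.0900 × 0.5000
     = 0.00650000 + 0.04500000
     = 0.05150000

Step 2: Apply Bayes' theorem
P(A|D) = P(D|A)P(A) / P(D)
       = 0.00650000 / 0.05150000
       = 0.1262


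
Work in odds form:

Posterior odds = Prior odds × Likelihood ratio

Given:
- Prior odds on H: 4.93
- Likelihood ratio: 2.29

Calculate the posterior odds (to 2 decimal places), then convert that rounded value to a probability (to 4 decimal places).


Step 1: Calculate posterior odds
Posterior odds = Prior odds × LR
               = 4.93 × 2.29
               = 11.29

Step 2: Convert to probability
P(H|E) = Posterior odds / (1 + Posterior odds)
       = 11.29 / (1 + 11.29)
       = 11.29 / 12.29
       = 0.9186

The evidence increased P(H) from 0.8314 to 0.9186.


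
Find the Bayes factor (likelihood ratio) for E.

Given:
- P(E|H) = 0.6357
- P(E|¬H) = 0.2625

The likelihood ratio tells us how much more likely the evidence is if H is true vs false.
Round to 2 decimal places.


Likelihood Ratio (LR) = P(E|H) / P(E|¬H)

LR = 0.6357 / 0.2625
   = 2.42

The evidence is 2.42 times more likely if H is true than if H is false.
Since LR > 1, the evidence supports H over ¬H.


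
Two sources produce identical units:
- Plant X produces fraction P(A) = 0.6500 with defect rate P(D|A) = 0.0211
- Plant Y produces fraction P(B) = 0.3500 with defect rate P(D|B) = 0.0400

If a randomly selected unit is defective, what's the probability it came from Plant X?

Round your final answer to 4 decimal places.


Let A = from Plant X, D = defective

Given:
- P(A) = 0.6500, P(B) = 0.3500
- P(D|A) = 0.0211, P(D|B) = 0.0400

Step 1: Find P(D)
P(D) = P(D|A)P(A) + P(D|B)P(B)
     = 0.0211 × 0.6500 + 0.0400 × 0.3500
     = 0.01371500 + 0.01400000
     = 0.02771500

Step 2: Apply Bayes' theorem
P(A|D) = P(D|A)P(A) / P(D)
       = 0.01371500 / 0.02771500
       = 0.4949


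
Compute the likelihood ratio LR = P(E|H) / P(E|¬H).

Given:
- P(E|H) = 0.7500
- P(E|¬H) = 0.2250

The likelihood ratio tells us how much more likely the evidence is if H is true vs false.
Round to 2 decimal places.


Likelihood Ratio (LR) = P(E|H) / P(E|¬H)

LR = 0.7500 / 0.2250
   = 3.33

The evidence is 3.33 times more likely if H is true than if H is false.
Because LR exceeds 1, E is evidence for H.


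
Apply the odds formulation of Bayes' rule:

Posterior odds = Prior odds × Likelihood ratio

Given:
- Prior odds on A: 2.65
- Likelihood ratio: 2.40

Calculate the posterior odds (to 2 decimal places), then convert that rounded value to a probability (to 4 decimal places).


Step 1: Calculate posterior odds
Posterior odds = Prior odds × LR
               = 2.65 × 2.40
               = 6.36

Step 2: Convert to probability
P(A|E) = Posterior odds / (1 + Posterior odds)
       = 6.36 / (1 + 6.36)
       = 6.36 / 7.36
       = 0.8641

The evidence increased P(A) from 0.7260 to 0.8641.
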